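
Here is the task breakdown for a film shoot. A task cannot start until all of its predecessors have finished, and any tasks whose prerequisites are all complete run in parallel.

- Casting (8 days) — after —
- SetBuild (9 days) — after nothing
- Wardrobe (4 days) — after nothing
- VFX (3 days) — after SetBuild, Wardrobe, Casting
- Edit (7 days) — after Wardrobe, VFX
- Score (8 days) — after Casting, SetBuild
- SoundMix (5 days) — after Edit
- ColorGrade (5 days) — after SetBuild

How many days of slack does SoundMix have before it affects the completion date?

The longest chain is SetBuild→VFX→Edit→SoundMix = 9+3+7+5 = 24; overall finish 24 days.
SoundMix finishes as early as 24 and must finish by 24.
So SoundMix can slip 24 − 24 = 0 days.

0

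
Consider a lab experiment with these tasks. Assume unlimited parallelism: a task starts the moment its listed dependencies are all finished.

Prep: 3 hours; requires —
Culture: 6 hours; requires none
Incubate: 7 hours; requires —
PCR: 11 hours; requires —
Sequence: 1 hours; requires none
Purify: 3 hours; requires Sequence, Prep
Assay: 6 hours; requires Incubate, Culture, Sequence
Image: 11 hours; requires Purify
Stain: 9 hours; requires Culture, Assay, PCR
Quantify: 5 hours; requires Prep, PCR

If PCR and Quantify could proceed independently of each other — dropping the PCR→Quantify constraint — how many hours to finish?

22

With the dependency in place, Incubate→Assay→Stain = 7+6+9 = 22 sets the finish at 22 hours.
Without PCR→Quantify, Quantify's earliest start moves from 11 to 3.
The longest chain is now Incubate→Assay→Stain = 7+6+9 = 22, so the lab experiment takes 22 hours.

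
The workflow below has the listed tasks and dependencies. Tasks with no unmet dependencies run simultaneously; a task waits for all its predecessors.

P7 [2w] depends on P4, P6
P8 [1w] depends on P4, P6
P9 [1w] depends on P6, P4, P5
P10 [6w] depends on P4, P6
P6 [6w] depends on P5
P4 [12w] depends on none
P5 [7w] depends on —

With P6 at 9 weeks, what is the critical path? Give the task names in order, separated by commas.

P5, P6, P10

Critical path before the change: P5→P6→P10 = 7+6+6 = 19 giving 19 weeks.
P6 lies on that path, so at 9 weeks the path becomes 22 weeks.
The critical path is still P5→P6→P10; finish is now 22 weeks.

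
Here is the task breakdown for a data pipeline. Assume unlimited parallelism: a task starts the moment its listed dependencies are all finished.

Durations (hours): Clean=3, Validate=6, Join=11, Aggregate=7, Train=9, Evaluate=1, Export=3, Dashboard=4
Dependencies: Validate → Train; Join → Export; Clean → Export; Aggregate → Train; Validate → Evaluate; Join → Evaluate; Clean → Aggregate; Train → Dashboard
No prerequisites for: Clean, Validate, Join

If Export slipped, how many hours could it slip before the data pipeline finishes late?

Clean→Aggregate→Train→Dashboard = 3+7+9+4 = 23 sets the makespan at 23 hours.
The longest chain containing Export totals 14 hours.
Slack of Export = 20 − 11 = 9 hours.

9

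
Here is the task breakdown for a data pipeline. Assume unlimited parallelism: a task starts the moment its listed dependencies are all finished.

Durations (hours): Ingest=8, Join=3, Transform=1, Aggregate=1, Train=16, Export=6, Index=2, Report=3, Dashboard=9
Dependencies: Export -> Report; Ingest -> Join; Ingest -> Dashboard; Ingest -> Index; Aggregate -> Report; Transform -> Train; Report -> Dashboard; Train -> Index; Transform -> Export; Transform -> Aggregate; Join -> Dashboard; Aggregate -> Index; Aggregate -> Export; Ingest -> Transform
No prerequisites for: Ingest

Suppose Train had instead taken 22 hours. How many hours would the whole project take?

33

Critical path before the change: Ingest→Transform→Aggregate→Export→Report→Dashboard = 8+1+1+6+3+9 = 28 giving 28 hours.
The longest path through Train is only 27 hours, so Train has float 1.
The binding chain switches to Ingest→Transform→Train→Index = 8+1+22+2 = 33; finish 33 hours.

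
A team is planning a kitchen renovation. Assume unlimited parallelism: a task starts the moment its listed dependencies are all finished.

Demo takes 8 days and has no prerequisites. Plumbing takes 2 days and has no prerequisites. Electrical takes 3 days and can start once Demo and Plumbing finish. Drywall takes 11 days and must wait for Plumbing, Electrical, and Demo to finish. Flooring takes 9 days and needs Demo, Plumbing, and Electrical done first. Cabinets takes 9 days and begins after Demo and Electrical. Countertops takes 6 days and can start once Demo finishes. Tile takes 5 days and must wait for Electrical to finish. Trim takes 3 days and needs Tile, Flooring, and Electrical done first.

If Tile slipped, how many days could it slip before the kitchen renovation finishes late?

Demo→Electrical→Flooring→Trim = 8+3+9+3 = 23 sets the makespan at 23 days.
Longest path through Tile: 19 days (earliest finish 16, latest finish 20).
Float = 23 − 19 = 4.

4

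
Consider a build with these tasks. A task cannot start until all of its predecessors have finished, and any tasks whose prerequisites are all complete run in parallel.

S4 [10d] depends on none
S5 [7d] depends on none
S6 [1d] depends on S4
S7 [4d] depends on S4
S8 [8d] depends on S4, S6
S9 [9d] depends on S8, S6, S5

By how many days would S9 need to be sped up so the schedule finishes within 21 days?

Current finish: 28 days; target: 21.
S9 is on every critical path, so each day cut from S9 cuts the finish by one (this holds down to a finish of 20).
Need 28 − 21 = 7 days off S9 → S9 becomes 2 days, finish becomes 21.

7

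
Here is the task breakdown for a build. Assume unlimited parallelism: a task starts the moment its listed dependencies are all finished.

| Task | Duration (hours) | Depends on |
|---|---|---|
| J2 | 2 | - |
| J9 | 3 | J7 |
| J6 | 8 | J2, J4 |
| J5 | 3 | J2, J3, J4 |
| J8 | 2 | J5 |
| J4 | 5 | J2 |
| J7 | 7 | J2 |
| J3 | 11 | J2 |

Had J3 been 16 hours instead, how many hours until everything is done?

23

Critical path before the change: J2→J3→J5→J8 = 2+11+3+2 = 18 giving 18 hours.
Since J3 is critical, the +5 change carries straight to that chain (now 23 hours).
The critical path is still J2→J3→J5→J8; finish is now 23 hours.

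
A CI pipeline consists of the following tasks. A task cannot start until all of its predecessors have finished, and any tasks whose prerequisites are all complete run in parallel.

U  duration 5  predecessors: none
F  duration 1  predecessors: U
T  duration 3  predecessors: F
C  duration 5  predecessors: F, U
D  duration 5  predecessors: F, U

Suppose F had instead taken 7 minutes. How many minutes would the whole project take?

Critical path before the change: U→F→C = 5+1+5 = 11 giving 11 minutes.
Since F is critical, the +6 change carries straight to that chain (now 17 minutes).
That remains the longest chain; total 17 minutes.

17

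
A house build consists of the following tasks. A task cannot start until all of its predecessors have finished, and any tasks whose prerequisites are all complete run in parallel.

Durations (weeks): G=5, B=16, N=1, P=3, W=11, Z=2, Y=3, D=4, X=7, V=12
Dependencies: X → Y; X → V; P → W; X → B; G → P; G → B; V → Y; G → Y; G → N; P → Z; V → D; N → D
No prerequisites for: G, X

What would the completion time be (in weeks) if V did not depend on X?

Before: longest chain X→V→D = 7+12+4 = 23, finish 23.
Without X→V, V's earliest start moves from 7 to 0.
The longest chain is now X→B = 7+16 = 23, so the project takes 23 weeks.

23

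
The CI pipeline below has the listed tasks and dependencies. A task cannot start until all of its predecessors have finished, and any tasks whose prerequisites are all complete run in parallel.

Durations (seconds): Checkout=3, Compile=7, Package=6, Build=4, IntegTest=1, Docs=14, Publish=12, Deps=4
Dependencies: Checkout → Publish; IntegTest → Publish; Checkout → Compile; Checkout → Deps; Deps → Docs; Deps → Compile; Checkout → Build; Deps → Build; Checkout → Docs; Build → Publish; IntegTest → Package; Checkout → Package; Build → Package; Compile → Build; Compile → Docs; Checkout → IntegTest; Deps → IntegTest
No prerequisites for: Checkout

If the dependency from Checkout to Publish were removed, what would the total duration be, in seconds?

Original critical path: Checkout→Deps→Compile→Build→Publish = 3+4+7+4+12 = 30 ⇒ 30 seconds.
Dropping Checkout→Publish doesn't change Publish's earliest start (18); another predecessor still binds.
The longest chain is now Checkout→Deps→Compile→Build→Publish = 3+4+7+4+12 = 30, so the job takes 30 seconds.

30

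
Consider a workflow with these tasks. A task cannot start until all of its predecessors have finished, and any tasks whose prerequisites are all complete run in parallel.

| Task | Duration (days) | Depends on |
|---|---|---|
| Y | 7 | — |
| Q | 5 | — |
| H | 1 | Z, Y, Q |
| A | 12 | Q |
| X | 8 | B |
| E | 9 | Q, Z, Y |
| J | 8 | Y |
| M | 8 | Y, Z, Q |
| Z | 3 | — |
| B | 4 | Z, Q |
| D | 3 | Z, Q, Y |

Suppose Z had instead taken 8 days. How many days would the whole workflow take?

The binding path is Q→B→X = 5+4+8 = 17; finish at 17 days.
Z is off the critical path — its longest chain is 15 days, giving 2 of slack.
Now Z→B→X = 8+4+8 = 20 is longest, so the finish becomes 20 days.

20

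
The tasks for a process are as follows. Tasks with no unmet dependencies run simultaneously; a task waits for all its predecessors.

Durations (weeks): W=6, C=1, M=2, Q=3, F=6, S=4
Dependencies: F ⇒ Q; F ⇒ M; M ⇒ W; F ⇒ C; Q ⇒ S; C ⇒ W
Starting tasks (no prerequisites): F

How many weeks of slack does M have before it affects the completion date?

F→M→W = 6+2+6 = 14 sets the makespan at 14 weeks.
M finishes as early as 8 and must finish by 8.
So M can slip 8 − 8 = 0 weeks.

0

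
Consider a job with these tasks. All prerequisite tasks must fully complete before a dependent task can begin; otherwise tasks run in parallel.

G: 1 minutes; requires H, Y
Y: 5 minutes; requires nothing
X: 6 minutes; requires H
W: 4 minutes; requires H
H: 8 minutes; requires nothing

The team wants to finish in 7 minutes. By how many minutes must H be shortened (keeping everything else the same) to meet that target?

7

Current finish: 14 minutes; target: 7.
H is on every critical path, so each minute cut from H cuts the finish by one (this holds down to a finish of 7).
Need 14 − 7 = 7 minutes off H → H becomes 1 minute, finish becomes 7.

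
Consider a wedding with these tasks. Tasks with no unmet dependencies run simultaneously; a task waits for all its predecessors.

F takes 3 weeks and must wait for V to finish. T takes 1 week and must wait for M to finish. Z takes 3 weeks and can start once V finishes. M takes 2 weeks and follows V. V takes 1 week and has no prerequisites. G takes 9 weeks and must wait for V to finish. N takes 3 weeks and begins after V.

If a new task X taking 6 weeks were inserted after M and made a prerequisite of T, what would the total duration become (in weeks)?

Originally the plan takes 10 weeks.
With X inserted, T now waits for max(M, X).
New critical path: V→M→X→T = 1+2+6+1 = 10 ⇒ 10 weeks.

10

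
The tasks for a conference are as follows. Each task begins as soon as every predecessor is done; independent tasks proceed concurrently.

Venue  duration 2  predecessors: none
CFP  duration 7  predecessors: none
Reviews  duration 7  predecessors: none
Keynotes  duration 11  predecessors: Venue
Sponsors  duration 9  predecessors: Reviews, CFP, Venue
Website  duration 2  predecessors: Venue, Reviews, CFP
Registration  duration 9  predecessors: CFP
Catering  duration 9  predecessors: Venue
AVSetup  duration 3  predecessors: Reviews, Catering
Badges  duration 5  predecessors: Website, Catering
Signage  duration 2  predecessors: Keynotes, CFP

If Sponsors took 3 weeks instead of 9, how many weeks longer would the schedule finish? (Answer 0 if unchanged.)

As given, the longest chain is Reviews→Sponsors = 7+9 = 16, so the finish is 16 weeks.
Sponsors is on the critical path; changing it to 3 makes that path 10 weeks.
New critical path: Venue→Catering→Badges = 2+9+5 = 16 ⇒ 16 weeks.
Change in finish: 16 − 16 = +0 weeks.

0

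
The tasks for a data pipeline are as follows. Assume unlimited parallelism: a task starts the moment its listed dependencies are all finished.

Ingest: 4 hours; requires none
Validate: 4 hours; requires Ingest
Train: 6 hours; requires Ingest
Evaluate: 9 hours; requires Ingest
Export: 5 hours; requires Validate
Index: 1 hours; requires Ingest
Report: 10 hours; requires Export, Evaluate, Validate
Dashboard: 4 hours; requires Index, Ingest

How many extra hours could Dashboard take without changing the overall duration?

14

Ingest→Validate→Export→Report = 4+4+5+10 = 23 sets the makespan at 23 hours.
Longest path through Dashboard: 9 hours (earliest finish 9, latest finish 23).
Slack of Dashboard = 19 − 5 = 14 hours.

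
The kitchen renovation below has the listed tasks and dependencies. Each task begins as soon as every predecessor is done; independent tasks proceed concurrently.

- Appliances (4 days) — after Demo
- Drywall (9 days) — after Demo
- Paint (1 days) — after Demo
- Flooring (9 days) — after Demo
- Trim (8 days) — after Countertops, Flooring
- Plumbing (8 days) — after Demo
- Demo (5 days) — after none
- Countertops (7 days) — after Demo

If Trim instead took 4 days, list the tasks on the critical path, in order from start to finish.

Demo, Flooring, Trim

As given, the longest chain is Demo→Flooring→Trim = 5+9+8 = 22, so the finish is 22 days.
Trim lies on that path, so at 4 days the path becomes 18 days.
That remains the longest chain; total 18 days.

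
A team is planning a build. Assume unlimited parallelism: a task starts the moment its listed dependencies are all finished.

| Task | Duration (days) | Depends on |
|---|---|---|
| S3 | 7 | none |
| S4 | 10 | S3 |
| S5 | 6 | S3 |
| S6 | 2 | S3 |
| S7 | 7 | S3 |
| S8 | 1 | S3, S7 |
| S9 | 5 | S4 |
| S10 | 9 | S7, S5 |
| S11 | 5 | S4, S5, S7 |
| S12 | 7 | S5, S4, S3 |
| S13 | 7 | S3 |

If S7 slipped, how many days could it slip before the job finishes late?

1

The longest chain is S3→S4→S12 = 7+10+7 = 24; overall finish 24 days.
Longest path through S7: 23 days (earliest finish 14, latest finish 15).
So S7 can slip 15 − 14 = 1 day.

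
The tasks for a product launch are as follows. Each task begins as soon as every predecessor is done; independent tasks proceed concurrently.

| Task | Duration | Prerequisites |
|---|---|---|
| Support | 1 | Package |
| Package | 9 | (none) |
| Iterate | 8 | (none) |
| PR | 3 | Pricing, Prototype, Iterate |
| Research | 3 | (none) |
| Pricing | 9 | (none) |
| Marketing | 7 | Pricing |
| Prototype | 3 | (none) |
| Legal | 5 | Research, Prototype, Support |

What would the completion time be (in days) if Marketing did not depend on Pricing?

With the dependency in place, Pricing→Marketing = 9+7 = 16 sets the finish at 16 days.
Without Pricing→Marketing, Marketing's earliest start moves from 9 to 0.
After: Package→Support→Legal = 9+1+5 = 15 → 15 days.

15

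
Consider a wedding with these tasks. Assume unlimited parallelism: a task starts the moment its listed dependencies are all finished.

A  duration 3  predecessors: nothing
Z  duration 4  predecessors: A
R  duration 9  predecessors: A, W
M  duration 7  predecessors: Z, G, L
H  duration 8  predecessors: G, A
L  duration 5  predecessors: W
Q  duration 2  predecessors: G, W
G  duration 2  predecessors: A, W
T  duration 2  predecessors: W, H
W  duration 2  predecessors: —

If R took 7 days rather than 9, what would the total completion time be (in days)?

15

Actual critical path: A→G→H→T = 3+2+8+2 = 15 ⇒ 15 days.
R has 3 days of float (longest path through it is 12).
No other chain overtakes it, so the finish is 15 days.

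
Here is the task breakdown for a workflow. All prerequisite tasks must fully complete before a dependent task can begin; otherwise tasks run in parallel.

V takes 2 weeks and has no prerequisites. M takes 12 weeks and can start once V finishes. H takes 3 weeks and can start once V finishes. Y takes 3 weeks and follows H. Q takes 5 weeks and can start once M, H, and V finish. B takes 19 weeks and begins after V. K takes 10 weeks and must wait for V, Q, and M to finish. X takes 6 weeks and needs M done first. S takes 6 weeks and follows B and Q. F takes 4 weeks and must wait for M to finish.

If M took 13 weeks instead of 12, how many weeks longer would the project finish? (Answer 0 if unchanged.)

1

Actual critical path: V→M→Q→K = 2+12+5+10 = 29 ⇒ 29 weeks.
Since M is critical, the +1 change carries straight to that chain (now 30 weeks).
The critical path is still V→M→Q→K; finish is now 30 weeks.
Change in finish: 30 − 29 = +1 weeks.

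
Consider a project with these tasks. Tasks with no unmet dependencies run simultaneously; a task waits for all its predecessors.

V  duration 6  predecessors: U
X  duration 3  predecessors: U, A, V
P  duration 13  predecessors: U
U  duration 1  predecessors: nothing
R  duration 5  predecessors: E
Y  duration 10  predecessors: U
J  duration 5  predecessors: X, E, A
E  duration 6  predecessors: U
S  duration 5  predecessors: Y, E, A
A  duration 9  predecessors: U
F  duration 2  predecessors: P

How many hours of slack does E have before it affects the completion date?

6

Critical path: U→A→X→J = 1+9+3+5 = 18, so the finish is 18 hours.
The longest chain containing E totals 12 hours.
So E can slip 13 − 7 = 6 hours.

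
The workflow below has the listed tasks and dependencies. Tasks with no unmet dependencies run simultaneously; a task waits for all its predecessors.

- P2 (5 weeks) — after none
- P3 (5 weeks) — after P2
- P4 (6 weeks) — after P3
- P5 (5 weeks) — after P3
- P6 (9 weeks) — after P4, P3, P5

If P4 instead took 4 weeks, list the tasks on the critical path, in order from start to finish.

P2, P3, P5, P6

As given, the longest chain is P2→P3→P4→P6 = 5+5+6+9 = 25, so the finish is 25 weeks.
P4 lies on that path, so at 4 weeks the path becomes 23 weeks.
The binding chain switches to P2→P3→P5→P6 = 5+5+5+9 = 24; finish 24 weeks.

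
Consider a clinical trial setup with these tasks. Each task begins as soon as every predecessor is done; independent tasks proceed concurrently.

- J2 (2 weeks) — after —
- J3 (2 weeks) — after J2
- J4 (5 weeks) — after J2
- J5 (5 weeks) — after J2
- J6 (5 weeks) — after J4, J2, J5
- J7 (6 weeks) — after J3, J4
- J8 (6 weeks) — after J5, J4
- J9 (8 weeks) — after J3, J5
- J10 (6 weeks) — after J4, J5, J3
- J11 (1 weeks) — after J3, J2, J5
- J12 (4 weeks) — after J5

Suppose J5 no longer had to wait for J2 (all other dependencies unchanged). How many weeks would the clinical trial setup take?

13

Before: longest chain J2→J5→J9 = 2+5+8 = 15, finish 15.
Without J2→J5, J5's earliest start moves from 2 to 0.
New critical path: J2→J4→J7 = 2+5+6 = 13 ⇒ 13 weeks.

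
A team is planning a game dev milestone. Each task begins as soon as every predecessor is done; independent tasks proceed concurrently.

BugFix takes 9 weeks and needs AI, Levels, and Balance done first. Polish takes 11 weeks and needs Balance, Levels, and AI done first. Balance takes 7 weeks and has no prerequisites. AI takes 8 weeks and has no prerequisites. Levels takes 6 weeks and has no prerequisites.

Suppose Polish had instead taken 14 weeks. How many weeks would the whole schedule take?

Actual critical path: AI→Polish = 8+11 = 19 ⇒ 19 weeks.
Since Polish is critical, the +3 change carries straight to that chain (now 22 weeks).
That remains the longest chain; total 22 weeks.

22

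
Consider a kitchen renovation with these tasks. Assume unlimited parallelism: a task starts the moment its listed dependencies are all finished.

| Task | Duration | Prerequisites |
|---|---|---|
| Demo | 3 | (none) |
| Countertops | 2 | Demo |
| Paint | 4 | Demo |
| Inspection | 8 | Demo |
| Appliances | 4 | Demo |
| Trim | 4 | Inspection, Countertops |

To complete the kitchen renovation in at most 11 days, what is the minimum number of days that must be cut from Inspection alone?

Current finish: 15 days; target: 11.
Inspection is on every critical path, so each day cut from Inspection cuts the finish by one (this holds down to a finish of 9).
Need 15 − 11 = 4 days off Inspection → Inspection becomes 4 days, finish becomes 11.

4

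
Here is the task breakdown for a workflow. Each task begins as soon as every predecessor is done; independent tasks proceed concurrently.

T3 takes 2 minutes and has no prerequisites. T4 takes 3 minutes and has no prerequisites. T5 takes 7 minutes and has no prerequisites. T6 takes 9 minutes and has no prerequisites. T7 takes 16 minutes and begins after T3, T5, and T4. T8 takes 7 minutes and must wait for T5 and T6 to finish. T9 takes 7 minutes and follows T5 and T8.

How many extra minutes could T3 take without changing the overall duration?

5

The longest chain is T5→T7 = 7+16 = 23; overall finish 23 minutes.
T3 finishes as early as 2 and must finish by 7.
Float = 23 − 18 = 5.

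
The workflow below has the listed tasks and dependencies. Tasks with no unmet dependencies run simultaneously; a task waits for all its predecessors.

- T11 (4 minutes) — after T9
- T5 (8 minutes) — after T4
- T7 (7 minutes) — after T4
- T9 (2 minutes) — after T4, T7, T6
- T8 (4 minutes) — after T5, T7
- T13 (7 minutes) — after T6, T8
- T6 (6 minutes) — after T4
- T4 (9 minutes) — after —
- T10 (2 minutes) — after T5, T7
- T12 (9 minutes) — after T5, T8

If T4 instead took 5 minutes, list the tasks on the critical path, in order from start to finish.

T4, T5, T8, T12

The binding path is T4→T5→T8→T12 = 9+8+4+9 = 30; finish at 30 minutes.
Since T4 is critical, the -4 change carries straight to that chain (now 26 minutes).
No other chain overtakes it, so the finish is 26 minutes.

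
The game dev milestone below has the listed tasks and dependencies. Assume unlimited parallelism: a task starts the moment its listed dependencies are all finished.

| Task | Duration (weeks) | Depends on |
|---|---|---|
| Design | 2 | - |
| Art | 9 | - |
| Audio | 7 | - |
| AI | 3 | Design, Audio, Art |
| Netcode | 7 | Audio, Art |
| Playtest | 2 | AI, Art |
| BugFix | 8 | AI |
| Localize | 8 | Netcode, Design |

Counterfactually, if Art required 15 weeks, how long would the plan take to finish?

30

The binding path is Art→Netcode→Localize = 9+7+8 = 24; finish at 24 weeks.
Art is on the critical path; changing it to 15 makes that path 30 weeks.
No other chain overtakes it, so the finish is 30 weeks.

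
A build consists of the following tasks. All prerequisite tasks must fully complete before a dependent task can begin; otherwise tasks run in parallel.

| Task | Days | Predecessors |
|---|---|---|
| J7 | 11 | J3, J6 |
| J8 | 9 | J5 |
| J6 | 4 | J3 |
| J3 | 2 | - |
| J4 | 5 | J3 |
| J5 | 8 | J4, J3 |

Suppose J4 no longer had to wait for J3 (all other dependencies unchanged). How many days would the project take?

22

Before: longest chain J3→J4→J5→J8 = 2+5+8+9 = 24, finish 24.
Without J3→J4, J4's earliest start moves from 2 to 0.
After: J4→J5→J8 = 5+8+9 = 22 → 22 days.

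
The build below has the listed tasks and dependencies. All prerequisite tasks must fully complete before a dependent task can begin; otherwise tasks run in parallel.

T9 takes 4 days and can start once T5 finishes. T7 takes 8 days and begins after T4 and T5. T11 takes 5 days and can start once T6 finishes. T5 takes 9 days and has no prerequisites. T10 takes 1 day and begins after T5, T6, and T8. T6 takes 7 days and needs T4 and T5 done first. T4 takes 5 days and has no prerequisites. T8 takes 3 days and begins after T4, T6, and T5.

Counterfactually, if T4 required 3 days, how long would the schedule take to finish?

The binding path is T5→T6→T11 = 9+7+5 = 21; finish at 21 days.
T4 has 4 days of float (longest path through it is 17).
No other chain overtakes it, so the finish is 21 days.

21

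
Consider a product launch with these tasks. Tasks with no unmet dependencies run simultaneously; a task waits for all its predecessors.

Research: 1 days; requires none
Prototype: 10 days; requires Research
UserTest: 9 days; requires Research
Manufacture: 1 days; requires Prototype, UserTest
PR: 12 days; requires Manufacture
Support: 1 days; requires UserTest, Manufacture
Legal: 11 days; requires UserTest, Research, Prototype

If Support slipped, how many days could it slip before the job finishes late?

11

Research→Prototype→Manufacture→PR = 1+10+1+12 = 24 sets the makespan at 24 days.
Longest path through Support: 13 days (earliest finish 13, latest finish 24).
Slack of Support = 23 − 12 = 11 days.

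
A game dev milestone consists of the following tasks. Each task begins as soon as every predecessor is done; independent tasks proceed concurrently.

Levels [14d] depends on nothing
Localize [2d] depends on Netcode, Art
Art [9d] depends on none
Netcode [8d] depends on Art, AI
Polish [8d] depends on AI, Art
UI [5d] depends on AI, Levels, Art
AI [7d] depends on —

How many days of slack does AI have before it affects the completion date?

Art→Netcode→Localize = 9+8+2 = 19 sets the makespan at 19 days.
The longest chain containing AI totals 17 days.
So AI can slip 9 − 7 = 2 days.

2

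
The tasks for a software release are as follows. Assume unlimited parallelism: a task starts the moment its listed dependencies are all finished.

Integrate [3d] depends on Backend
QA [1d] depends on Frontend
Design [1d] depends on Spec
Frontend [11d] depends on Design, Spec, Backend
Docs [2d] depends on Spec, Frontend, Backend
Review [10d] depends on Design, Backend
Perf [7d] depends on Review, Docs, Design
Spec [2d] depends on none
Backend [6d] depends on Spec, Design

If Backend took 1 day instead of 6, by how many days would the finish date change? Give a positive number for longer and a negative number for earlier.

-5

Actual critical path: Spec→Design→Backend→Frontend→Docs→Perf = 2+1+6+11+2+7 = 29 ⇒ 29 days.
Since Backend is critical, the -5 change carries straight to that chain (now 24 days).
No other chain overtakes it, so the finish is 24 days.
Change in finish: 24 − 29 = -5 days.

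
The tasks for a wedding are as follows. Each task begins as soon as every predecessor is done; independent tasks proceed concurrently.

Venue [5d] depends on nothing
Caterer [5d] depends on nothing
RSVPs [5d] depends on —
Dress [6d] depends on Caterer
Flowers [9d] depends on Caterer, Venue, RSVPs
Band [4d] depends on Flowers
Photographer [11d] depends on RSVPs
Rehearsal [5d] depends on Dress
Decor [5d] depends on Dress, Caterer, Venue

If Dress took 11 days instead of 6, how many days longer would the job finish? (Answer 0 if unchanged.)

As given, the longest chain is Venue→Flowers→Band = 5+9+4 = 18, so the finish is 18 days.
Dress has 2 days of float (longest path through it is 16).
New critical path: Caterer→Dress→Rehearsal = 5+11+5 = 21 ⇒ 21 days.
Change in finish: 21 − 18 = +3 days.

3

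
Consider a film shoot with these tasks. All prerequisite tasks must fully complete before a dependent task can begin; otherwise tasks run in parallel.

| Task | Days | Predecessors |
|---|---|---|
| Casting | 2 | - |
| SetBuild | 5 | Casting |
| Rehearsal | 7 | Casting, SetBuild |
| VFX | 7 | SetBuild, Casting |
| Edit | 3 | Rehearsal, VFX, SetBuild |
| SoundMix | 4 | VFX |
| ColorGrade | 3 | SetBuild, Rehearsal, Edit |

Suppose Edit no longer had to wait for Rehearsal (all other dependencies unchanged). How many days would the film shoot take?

20

Original critical path: Casting→SetBuild→Rehearsal→Edit→ColorGrade = 2+5+7+3+3 = 20 ⇒ 20 days.
Dropping Rehearsal→Edit doesn't change Edit's earliest start (14); another predecessor still binds.
The longest chain is now Casting→SetBuild→VFX→Edit→ColorGrade = 2+5+7+3+3 = 20, so the film shoot takes 20 days.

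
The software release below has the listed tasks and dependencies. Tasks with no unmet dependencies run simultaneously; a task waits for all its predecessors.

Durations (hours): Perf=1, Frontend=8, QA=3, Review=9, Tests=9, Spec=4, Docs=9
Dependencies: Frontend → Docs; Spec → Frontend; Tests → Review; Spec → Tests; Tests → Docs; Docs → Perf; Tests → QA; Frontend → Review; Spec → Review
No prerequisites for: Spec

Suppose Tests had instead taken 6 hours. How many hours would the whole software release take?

Baseline: Spec→Tests→Docs→Perf = 4+9+9+1 = 23 → 23 hours.
Tests lies on that path, so at 6 hours the path becomes 20 hours.
The binding chain switches to Spec→Frontend→Docs→Perf = 4+8+9+1 = 22; finish 22 hours.

22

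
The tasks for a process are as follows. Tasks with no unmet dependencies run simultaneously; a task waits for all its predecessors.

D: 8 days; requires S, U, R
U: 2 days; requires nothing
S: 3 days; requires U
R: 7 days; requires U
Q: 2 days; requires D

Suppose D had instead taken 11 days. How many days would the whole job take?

22

As given, the longest chain is U→R→D→Q = 2+7+8+2 = 19, so the finish is 19 days.
Since D is critical, the +3 change carries straight to that chain (now 22 days).
No other chain overtakes it, so the finish is 22 days.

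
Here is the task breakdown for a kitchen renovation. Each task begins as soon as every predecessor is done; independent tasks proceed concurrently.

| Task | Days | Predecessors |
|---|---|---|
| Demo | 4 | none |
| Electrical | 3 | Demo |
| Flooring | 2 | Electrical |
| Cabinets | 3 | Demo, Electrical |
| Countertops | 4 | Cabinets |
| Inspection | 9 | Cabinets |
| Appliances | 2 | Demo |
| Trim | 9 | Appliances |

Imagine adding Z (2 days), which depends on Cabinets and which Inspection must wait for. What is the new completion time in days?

21

Originally the job takes 19 days.
With Z inserted, Inspection now waits for max(Cabinets, Z).
New critical path: Demo→Electrical→Cabinets→Z→Inspection = 4+3+3+2+9 = 21 ⇒ 21 days.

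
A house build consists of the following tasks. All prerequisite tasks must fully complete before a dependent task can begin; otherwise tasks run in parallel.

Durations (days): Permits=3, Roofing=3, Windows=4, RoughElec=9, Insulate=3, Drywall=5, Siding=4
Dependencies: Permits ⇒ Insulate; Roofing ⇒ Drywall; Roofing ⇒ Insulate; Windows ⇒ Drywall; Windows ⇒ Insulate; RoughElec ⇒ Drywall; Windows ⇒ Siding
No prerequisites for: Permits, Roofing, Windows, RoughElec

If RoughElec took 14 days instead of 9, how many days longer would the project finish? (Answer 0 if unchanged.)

5

Actual critical path: RoughElec→Drywall = 9+5 = 14 ⇒ 14 days.
RoughElec is on the critical path; changing it to 14 makes that path 19 days.
That remains the longest chain; total 19 days.
Change in finish: 19 − 14 = +5 days.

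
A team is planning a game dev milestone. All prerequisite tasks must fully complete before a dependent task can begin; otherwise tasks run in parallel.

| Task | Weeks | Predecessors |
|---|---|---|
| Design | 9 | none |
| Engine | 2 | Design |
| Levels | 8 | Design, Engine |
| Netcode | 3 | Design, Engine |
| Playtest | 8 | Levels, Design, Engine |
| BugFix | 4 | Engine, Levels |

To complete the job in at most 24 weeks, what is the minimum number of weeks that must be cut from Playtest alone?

3

Current finish: 27 weeks; target: 24.
Playtest is on every critical path, so each week cut from Playtest cuts the finish by one (this holds down to a finish of 23).
Need 27 − 24 = 3 weeks off Playtest → Playtest becomes 5 weeks, finish becomes 24.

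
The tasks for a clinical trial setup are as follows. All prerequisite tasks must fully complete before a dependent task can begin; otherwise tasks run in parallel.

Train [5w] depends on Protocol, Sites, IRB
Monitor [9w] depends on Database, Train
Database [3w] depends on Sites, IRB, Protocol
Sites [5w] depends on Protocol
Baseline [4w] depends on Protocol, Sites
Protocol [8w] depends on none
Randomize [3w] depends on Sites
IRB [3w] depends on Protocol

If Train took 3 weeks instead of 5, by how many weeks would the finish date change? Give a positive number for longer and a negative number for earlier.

Baseline: Protocol→Sites→Train→Monitor = 8+5+5+9 = 27 → 27 weeks.
Train lies on that path, so at 3 weeks the path becomes 25 weeks.
The critical path is still Protocol→Sites→Train→Monitor; finish is now 25 weeks.
Change in finish: 25 − 27 = -2 weeks.

-2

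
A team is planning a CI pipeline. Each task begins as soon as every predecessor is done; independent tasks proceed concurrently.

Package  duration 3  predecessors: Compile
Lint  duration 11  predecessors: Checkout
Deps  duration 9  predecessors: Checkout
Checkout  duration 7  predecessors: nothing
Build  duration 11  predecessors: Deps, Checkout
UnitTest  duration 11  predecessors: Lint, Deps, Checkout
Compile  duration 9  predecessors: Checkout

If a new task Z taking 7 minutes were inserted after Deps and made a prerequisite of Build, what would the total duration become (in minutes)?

34

Originally the plan takes 29 minutes.
With Z inserted, Build now waits for max(Deps, Checkout, Z).
New critical path: Checkout→Deps→Z→Build = 7+9+7+11 = 34 ⇒ 34 minutes.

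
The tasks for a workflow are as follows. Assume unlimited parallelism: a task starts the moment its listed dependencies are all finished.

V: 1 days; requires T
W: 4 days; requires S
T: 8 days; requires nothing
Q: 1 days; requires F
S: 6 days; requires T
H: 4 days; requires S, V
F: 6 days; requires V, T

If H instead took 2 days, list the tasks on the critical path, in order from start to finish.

T, S, W

Critical path before the change: T→S→H = 8+6+4 = 18 giving 18 days.
H is on the critical path; changing it to 2 makes that path 16 days.
The binding chain switches to T→S→W = 8+6+4 = 18; finish 18 days.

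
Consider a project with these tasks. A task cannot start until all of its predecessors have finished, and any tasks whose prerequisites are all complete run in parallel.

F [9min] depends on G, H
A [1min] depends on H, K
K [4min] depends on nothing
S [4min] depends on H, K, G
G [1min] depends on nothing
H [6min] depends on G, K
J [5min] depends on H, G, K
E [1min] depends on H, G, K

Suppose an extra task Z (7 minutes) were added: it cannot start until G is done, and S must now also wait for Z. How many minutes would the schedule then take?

Originally the schedule takes 19 minutes.
With Z inserted, S now waits for max(H, K, G, Z).
New critical path: K→H→F = 4+6+9 = 19 ⇒ 19 minutes.

19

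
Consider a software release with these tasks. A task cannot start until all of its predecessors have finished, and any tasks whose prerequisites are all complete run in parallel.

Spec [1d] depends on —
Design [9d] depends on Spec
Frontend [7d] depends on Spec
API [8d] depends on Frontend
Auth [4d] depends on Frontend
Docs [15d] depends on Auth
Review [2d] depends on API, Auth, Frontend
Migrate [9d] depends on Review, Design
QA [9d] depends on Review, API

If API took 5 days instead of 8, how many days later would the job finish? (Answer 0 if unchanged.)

As given, the longest chain is Spec→Frontend→API→Review→Migrate = 1+7+8+2+9 = 27, so the finish is 27 days.
Since API is critical, the -3 change carries straight to that chain (now 24 days).
Now Spec→Frontend→Auth→Docs = 1+7+4+15 = 27 is longest, so the finish becomes 27 days.
Change in finish: 27 − 27 = +0 days.

0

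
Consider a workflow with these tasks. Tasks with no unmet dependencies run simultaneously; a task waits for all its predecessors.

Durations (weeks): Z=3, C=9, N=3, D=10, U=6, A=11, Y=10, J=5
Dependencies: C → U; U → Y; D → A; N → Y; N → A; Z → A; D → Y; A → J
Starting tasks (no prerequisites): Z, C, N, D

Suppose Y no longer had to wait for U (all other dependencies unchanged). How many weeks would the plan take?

26

With the dependency in place, D→A→J = 10+11+5 = 26 sets the finish at 26 weeks.
Without U→Y, Y's earliest start moves from 15 to 10.
After: D→A→J = 10+11+5 = 26 → 26 weeks.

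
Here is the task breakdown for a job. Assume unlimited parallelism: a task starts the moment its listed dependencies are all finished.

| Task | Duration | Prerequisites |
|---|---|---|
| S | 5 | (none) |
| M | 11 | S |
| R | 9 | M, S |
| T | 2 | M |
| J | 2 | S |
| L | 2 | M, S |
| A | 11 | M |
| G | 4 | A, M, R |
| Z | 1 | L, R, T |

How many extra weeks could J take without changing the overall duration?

The longest chain is S→M→A→G = 5+11+11+4 = 31; overall finish 31 weeks.
J finishes as early as 7 and must finish by 31.
Float = 31 − 7 = 24.

24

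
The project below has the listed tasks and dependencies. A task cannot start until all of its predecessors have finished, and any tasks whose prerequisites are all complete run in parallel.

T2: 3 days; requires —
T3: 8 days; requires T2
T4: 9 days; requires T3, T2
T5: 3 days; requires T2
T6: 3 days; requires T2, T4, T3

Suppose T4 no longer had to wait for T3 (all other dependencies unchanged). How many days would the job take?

15

Original critical path: T2→T3→T4→T6 = 3+8+9+3 = 23 ⇒ 23 days.
Without T3→T4, T4's earliest start moves from 11 to 3.
New critical path: T2→T4→T6 = 3+9+3 = 15 ⇒ 15 days.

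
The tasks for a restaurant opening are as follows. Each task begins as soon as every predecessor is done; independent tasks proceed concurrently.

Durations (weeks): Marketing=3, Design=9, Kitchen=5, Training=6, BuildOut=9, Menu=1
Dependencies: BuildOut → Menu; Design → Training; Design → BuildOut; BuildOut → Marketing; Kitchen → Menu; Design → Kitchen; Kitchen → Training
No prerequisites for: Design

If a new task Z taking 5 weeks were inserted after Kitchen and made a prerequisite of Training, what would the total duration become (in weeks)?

25

Originally the plan takes 21 weeks.
With Z inserted, Training now waits for max(Kitchen, Design, Z).
New critical path: Design→Kitchen→Z→Training = 9+5+5+6 = 25 ⇒ 25 weeks.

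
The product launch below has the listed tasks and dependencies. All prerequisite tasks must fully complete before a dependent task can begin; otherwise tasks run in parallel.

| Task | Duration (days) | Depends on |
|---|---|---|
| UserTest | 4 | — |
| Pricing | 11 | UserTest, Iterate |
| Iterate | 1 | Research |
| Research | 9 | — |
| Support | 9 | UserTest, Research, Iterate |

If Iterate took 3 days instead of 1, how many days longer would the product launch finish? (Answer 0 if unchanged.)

Critical path before the change: Research→Iterate→Pricing = 9+1+11 = 21 giving 21 days.
Iterate is on the critical path; changing it to 3 makes that path 23 days.
That remains the longest chain; total 23 days.
Change in finish: 23 − 21 = +2 days.

2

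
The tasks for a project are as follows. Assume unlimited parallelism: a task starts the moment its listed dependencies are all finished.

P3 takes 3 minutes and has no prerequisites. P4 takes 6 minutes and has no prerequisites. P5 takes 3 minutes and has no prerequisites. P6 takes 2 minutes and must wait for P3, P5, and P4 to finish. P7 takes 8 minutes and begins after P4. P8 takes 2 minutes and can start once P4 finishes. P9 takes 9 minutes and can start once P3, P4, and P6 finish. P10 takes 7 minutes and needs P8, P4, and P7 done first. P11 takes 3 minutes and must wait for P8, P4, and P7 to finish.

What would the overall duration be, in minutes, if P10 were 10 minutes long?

As given, the longest chain is P4→P7→P10 = 6+8+7 = 21, so the finish is 21 minutes.
P10 lies on that path, so at 10 minutes the path becomes 24 minutes.
The critical path is still P4→P7→P10; finish is now 24 minutes.

24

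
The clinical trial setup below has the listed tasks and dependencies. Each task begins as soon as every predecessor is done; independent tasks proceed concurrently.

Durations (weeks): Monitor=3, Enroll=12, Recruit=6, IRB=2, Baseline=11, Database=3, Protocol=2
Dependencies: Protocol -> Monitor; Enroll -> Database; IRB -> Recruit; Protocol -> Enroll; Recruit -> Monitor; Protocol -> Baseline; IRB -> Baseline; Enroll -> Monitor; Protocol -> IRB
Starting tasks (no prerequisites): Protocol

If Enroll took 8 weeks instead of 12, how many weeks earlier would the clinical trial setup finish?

2

Baseline: Protocol→Enroll→Database = 2+12+3 = 17 → 17 weeks.
Enroll is on the critical path; changing it to 8 makes that path 13 weeks.
New critical path: Protocol→IRB→Baseline = 2+2+11 = 15 ⇒ 15 weeks.
Change in finish: 15 − 17 = -2 weeks.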